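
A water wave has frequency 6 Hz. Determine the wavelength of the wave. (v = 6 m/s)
λ = v/f = 1 m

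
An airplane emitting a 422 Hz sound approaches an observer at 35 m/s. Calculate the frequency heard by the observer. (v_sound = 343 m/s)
f_obs = f·v/(v − v_s) = 470 Hz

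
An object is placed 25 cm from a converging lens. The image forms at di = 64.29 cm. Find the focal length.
1/f = 1/do + 1/di → f = 18 cm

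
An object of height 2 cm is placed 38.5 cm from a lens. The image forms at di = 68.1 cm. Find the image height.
hi = (-di/do) × ho = -3.538 cm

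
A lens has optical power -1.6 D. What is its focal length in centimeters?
f = 1/P = -62.5 cm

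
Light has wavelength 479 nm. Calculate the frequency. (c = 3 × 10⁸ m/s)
f = c/λ = 6.263 × 10¹⁴ Hz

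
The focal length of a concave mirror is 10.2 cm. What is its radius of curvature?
R = 2|f| = 20.4 cm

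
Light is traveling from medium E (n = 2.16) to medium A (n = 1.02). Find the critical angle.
θc = arcsin(n₂/n₁) = 28.18°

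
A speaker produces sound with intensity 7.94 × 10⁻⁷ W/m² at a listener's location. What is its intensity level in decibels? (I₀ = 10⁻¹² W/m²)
β = 10·log₁₀(I/I₀) = 59 dB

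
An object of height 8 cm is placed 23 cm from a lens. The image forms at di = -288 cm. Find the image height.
hi = (-di/do) × ho = 100.2 cm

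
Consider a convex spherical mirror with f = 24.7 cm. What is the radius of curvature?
R = 2|f| = 49.4 cm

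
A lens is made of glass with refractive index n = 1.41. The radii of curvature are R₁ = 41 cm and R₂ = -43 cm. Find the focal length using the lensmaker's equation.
1/f = (n − 1)(1/R₁ − 1/R₂) → f = 51.19 cm (converging lens)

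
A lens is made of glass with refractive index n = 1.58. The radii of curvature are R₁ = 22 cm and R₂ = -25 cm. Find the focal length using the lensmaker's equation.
1/f = (n − 1)(1/R₁ − 1/R₂) → f = 20.18 cm (converging lens)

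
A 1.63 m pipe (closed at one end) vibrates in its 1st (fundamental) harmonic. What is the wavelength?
λₙ = 4L/n = 6.52 m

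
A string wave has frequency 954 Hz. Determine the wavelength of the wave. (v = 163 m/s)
λ = v/f = 0.1709 m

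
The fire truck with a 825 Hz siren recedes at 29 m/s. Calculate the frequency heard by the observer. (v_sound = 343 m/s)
f_obs = f·v/(v + v_s) = 760.7 Hz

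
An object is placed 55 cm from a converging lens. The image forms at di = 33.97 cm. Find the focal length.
1/f = 1/do + 1/di → f = 21 cm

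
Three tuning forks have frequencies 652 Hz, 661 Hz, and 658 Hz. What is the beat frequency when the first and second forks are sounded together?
9 Hz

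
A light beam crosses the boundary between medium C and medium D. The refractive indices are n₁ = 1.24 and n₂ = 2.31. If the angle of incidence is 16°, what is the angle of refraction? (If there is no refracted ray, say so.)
sin θ₂ = (n₁/n₂)·sin θ₁ = 0.148 → θ₂ = 8.509°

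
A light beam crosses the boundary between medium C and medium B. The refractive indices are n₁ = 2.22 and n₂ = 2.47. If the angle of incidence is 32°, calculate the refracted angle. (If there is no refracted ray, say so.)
sin θ₂ = (n₁/n₂)·sin θ₁ = 0.4763 → θ₂ = 28.44°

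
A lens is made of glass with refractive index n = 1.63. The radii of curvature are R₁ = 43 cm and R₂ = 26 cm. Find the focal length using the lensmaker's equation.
1/f = (n − 1)(1/R₁ − 1/R₂) → f = -104.4 cm (diverging lens)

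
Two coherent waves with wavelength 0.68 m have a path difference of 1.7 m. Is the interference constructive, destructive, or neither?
destructive — path difference = 2.5λ, an odd multiple of λ/2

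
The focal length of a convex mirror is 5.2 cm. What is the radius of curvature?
R = 2|f| = 10.4 cm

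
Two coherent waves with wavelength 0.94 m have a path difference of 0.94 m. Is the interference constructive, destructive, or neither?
constructive — path difference = 1λ, a whole number of wavelengths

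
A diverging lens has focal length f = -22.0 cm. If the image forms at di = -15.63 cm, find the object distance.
1/do = 1/f − 1/di → do = 53.98 cm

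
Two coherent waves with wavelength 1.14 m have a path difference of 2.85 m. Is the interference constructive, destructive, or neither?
destructive — path difference = 2.5λ, an odd multiple of λ/2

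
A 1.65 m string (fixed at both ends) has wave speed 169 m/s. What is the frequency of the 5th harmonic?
fₙ = nv/(2L) = 256.1 Hz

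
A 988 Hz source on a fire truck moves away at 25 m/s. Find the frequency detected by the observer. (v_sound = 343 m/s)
f_obs = f·v/(v + v_s) = 920.9 Hz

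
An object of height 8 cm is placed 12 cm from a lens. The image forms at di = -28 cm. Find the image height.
hi = (-di/do) × ho = 18.67 cm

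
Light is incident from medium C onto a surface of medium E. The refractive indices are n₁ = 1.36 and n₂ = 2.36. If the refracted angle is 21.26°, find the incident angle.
sin θ₁ = (n₂/n₁)·sin θ₂ → θ₁ = 38.99°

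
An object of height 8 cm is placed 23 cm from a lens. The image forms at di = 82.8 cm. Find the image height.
hi = (-di/do) × ho = -28.8 cm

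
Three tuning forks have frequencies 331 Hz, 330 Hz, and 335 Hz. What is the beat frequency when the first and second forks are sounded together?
1 Hz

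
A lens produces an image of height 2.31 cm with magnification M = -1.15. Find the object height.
ho = |hi|/|M| = 2.009 cm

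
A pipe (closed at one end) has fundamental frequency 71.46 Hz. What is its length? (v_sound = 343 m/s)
L = v/(4f₁) = 1.2 m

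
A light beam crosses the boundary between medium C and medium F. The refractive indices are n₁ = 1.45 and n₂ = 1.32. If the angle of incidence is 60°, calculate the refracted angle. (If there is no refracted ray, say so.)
sin θ₂ = (n₁/n₂)·sin θ₁ = 0.9513 → θ₂ = 72.05°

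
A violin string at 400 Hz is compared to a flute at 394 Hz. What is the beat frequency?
6 Hz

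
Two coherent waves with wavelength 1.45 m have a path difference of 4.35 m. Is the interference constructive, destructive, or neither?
constructive — path difference = 3λ, a whole number of wavelengths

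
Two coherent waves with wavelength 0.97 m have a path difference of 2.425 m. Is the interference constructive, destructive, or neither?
destructive — path difference = 2.5λ, an odd multiple of λ/2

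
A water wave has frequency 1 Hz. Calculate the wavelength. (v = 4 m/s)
λ = v/f = 4 m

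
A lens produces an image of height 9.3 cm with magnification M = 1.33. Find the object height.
ho = |hi|/|M| = 6.992 cm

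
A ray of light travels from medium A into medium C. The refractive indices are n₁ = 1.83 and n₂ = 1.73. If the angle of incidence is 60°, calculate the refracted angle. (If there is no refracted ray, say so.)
sin θ₂ = (n₁/n₂)·sin θ₁ = 0.9161 → θ₂ = 66.36°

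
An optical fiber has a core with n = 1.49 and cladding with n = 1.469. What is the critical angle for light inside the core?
θc = arcsin(n_cladding/n_core) = 80.37°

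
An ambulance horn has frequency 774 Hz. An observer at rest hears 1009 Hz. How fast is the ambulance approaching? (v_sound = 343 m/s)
v_s = v·(1 − f/f_obs) = 79.89 m/s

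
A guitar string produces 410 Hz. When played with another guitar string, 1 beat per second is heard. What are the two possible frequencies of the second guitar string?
f₂ = 410 ± 1 Hz → 411 Hz or 409 Hz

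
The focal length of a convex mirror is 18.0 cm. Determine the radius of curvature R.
R = 2|f| = 36 cm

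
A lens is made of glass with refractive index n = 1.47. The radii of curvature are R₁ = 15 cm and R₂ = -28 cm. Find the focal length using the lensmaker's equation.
1/f = (n − 1)(1/R₁ − 1/R₂) → f = 20.78 cm (converging lens)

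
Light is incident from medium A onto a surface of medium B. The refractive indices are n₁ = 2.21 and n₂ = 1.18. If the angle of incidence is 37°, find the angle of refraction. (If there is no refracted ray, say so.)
sin θ₂ = (n₁/n₂)·sin θ₁ = 1.127 > 1, so there is no refracted ray — the light undergoes total internal reflection.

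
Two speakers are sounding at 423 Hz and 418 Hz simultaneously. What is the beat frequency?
5 Hz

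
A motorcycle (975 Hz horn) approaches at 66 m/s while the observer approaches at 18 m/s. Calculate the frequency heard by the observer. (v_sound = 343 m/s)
f_obs = f·(v + v_o)/(v − v_s) = 1271 Hz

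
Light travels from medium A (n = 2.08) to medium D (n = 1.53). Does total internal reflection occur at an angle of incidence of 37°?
θc = arcsin(n₂/n₁) = 47.36°; 37° < θc, so no — the ray refracts.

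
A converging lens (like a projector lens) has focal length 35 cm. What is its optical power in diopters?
P = 1/f = 2.857 D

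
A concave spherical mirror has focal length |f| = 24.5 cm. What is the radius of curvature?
R = 2|f| = 49 cm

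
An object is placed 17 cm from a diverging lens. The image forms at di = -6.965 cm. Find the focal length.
1/f = 1/do + 1/di → f = -11.8 cm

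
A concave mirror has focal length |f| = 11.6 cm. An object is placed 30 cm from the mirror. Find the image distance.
f = +11.6 cm (concave); 1/di = 1/f − 1/do → di = 18.91 cm (real image, in front of mirror)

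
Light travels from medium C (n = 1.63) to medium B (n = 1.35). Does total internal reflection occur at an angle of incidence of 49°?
θc = arcsin(n₂/n₁) = 55.92°; 49° < θc, so no — the ray refracts.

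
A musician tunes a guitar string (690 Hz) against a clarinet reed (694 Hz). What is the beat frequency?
4 Hz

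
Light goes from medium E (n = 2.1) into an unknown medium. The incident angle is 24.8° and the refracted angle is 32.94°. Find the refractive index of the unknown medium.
n₂ = n₁·sin θ₁ / sin θ₂ = 1.62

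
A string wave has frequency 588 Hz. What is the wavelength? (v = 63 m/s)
λ = v/f = 0.1071 m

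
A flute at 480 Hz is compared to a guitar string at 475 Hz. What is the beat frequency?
5 Hz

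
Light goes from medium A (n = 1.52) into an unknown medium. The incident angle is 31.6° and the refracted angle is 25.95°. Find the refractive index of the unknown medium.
n₂ = n₁·sin θ₁ / sin θ₂ = 1.82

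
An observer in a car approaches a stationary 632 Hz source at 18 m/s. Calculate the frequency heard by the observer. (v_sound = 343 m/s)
f_obs = f·(v + v_o)/v = 665.2 Hz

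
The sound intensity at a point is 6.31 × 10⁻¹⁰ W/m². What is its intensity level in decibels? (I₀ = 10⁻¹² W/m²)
β = 10·log₁₀(I/I₀) = 28 dB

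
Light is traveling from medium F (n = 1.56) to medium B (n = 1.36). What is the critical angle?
θc = arcsin(n₂/n₁) = 60.67°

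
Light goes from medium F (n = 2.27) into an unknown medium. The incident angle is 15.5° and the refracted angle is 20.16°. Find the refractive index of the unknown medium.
n₂ = n₁·sin θ₁ / sin θ₂ = 1.76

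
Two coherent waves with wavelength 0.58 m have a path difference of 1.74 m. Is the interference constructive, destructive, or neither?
constructive — path difference = 3λ, a whole number of wavelengths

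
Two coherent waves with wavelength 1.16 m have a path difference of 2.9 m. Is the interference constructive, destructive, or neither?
destructive — path difference = 2.5λ, an odd multiple of λ/2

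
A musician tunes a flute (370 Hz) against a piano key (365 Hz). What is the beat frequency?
5 Hz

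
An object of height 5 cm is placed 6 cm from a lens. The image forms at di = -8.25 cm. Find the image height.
hi = (-di/do) × ho = 6.875 cm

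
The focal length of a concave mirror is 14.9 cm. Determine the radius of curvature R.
R = 2|f| = 29.8 cm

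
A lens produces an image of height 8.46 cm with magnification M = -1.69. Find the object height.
ho = |hi|/|M| = 5.006 cm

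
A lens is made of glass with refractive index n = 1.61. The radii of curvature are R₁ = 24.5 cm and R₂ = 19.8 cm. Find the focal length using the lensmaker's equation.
1/f = (n − 1)(1/R₁ − 1/R₂) → f = -169.2 cm (diverging lens)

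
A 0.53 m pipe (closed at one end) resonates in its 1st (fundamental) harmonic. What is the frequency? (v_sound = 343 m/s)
fₙ = nv/(4L) = 161.8 Hz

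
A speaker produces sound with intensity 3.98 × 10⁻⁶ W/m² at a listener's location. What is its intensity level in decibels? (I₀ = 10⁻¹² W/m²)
β = 10·log₁₀(I/I₀) = 66 dB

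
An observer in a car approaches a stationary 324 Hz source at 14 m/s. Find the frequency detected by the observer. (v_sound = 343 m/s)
f_obs = f·(v + v_o)/v = 337.2 Hz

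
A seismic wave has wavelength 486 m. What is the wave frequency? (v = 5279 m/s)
f = v/λ = 10.86 Hz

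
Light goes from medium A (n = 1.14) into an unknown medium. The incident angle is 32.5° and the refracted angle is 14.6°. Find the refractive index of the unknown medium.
n₂ = n₁·sin θ₁ / sin θ₂ = 2.43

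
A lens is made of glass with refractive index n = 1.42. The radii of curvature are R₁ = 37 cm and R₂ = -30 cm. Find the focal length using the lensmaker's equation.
1/f = (n − 1)(1/R₁ − 1/R₂) → f = 39.45 cm (converging lens)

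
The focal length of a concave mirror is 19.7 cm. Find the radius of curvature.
R = 2|f| = 39.4 cm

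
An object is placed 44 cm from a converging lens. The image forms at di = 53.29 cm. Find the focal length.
1/f = 1/do + 1/di → f = 24.1 cm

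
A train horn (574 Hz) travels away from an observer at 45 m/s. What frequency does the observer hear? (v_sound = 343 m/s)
f_obs = f·v/(v + v_s) = 507.4 Hz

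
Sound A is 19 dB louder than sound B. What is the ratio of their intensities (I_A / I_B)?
I_A/I_B = 10^(Δβ/10) = 79.43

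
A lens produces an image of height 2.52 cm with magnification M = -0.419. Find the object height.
ho = |hi|/|M| = 6.014 cm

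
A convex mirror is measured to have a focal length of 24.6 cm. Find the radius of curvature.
R = 2|f| = 49.2 cm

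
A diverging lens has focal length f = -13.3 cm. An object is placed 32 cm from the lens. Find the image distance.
1/di = 1/f − 1/do → di = -9.395 cm (virtual image)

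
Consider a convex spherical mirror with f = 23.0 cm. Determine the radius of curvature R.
R = 2|f| = 46 cm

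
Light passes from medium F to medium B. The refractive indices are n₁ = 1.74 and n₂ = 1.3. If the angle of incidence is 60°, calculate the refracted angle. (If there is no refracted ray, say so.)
sin θ₂ = (n₁/n₂)·sin θ₁ = 1.159 > 1, so there is no refracted ray — the light undergoes total internal reflection.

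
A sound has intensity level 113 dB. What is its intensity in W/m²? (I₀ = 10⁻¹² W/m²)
I = I₀·10^(β/10) = 2.00 × 10⁻¹ W/m²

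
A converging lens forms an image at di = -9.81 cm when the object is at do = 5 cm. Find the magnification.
M = −di/do = 1.962 (upright image)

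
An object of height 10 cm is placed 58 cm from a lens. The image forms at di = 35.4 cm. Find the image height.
hi = (-di/do) × ho = -6.103 cm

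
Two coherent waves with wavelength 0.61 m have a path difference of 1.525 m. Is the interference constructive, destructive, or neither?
destructive — path difference = 2.5λ, an odd multiple of λ/2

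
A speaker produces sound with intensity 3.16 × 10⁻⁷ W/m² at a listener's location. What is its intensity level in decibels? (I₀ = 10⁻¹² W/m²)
β = 10·log₁₀(I/I₀) = 55 dB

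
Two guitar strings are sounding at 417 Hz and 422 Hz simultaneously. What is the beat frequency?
5 Hz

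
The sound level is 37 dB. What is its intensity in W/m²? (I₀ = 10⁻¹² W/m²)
I = I₀·10^(β/10) = 5.01 × 10⁻⁹ W/m²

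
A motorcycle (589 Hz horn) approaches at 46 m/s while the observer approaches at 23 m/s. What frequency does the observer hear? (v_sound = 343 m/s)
f_obs = f·(v + v_o)/(v − v_s) = 725.8 Hz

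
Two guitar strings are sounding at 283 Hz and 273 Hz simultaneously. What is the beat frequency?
10 Hz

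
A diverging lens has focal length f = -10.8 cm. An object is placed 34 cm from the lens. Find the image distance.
1/di = 1/f − 1/do → di = -8.196 cm (virtual image)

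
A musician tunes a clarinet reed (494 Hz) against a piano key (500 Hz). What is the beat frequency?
6 Hz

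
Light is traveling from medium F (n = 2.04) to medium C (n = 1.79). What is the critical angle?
θc = arcsin(n₂/n₁) = 61.34°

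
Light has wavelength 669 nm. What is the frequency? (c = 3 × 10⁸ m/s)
f = c/λ = 4.484 × 10¹⁴ Hz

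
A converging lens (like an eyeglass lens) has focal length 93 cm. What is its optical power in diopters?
P = 1/f = 1.075 D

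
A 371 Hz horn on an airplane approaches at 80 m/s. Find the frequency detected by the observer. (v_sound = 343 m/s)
f_obs = f·v/(v − v_s) = 483.9 Hz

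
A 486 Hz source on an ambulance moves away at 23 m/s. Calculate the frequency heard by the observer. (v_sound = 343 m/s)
f_obs = f·v/(v + v_s) = 455.5 Hz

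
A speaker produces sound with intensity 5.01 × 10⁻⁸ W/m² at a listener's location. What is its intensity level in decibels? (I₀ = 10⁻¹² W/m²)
β = 10·log₁₀(I/I₀) = 47 dB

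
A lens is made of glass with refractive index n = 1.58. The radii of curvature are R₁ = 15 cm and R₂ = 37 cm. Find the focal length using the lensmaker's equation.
1/f = (n − 1)(1/R₁ − 1/R₂) → f = 43.5 cm (converging lens)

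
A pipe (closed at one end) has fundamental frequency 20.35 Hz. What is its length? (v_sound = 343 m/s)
L = v/(4f₁) = 4.214 m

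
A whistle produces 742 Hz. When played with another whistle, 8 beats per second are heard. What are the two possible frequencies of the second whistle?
f₂ = 742 ± 8 Hz → 750 Hz or 734 Hz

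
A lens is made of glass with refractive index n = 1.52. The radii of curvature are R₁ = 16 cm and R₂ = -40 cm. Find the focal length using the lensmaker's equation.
1/f = (n − 1)(1/R₁ − 1/R₂) → f = 21.98 cm (converging lens)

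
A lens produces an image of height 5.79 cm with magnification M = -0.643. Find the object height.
ho = |hi|/|M| = 9.005 cm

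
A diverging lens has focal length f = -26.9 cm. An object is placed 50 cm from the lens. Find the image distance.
1/di = 1/f − 1/do → di = -17.49 cm (virtual image)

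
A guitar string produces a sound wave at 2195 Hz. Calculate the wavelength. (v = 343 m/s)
λ = v/f = 0.1563 m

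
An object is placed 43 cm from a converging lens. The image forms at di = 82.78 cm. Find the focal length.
1/f = 1/do + 1/di → f = 28.3 cm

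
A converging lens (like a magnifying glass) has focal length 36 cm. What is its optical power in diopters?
P = 1/f = 2.778 D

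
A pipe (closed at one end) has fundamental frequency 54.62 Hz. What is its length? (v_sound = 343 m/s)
L = v/(4f₁) = 1.57 m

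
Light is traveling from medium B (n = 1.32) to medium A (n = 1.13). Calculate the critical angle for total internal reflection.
θc = arcsin(n₂/n₁) = 58.88°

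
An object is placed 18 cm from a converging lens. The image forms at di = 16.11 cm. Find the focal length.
1/f = 1/do + 1/di → f = 8.501 cm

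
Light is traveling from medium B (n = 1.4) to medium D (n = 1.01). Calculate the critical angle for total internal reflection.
θc = arcsin(n₂/n₁) = 46.17°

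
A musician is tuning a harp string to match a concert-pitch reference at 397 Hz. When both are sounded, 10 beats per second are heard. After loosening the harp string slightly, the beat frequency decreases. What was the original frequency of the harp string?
407 Hz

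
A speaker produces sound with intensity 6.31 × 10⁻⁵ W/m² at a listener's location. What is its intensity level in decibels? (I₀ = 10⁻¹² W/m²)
β = 10·log₁₀(I/I₀) = 78 dB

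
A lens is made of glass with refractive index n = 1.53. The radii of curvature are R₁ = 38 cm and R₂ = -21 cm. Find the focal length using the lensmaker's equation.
1/f = (n − 1)(1/R₁ − 1/R₂) → f = 25.52 cm (converging lens)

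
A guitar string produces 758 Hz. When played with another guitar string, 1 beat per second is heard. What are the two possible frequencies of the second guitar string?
f₂ = 758 ± 1 Hz → 759 Hz or 757 Hz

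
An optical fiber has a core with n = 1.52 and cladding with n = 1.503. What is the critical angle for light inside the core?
θc = arcsin(n_cladding/n_core) = 81.42°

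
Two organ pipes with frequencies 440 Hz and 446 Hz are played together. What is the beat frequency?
6 Hz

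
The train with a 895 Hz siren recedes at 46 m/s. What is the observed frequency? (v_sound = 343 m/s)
f_obs = f·v/(v + v_s) = 789.2 Hz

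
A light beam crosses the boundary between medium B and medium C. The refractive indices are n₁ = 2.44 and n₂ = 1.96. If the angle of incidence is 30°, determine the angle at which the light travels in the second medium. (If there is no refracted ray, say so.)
sin θ₂ = (n₁/n₂)·sin θ₁ = 0.6224 → θ₂ = 38.5°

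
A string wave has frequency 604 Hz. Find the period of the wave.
T = 1/f = 0.001656 s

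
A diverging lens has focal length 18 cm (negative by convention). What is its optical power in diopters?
P = 1/f = -5.556 D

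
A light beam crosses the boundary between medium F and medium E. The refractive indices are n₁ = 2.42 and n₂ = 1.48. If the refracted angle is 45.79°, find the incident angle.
sin θ₁ = (n₂/n₁)·sin θ₂ → θ₁ = 26°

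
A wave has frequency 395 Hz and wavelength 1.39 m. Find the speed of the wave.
v = fλ = 549 m/s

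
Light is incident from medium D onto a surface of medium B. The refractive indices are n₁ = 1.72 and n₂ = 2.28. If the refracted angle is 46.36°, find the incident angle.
sin θ₁ = (n₂/n₁)·sin θ₂ → θ₁ = 73.6°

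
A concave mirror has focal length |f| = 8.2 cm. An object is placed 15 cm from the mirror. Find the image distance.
f = +8.2 cm (concave); 1/di = 1/f − 1/do → di = 18.09 cm (real image, in front of mirror)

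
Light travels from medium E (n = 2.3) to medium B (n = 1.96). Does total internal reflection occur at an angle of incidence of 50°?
θc = arcsin(n₂/n₁) = 58.45°; 50° < θc, so no — the ray refracts.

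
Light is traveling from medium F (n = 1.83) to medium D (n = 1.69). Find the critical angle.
θc = arcsin(n₂/n₁) = 67.44°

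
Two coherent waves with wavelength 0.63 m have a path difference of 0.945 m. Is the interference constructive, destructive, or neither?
destructive — path difference = 1.5λ, an odd multiple of λ/2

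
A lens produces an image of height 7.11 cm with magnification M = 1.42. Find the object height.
ho = |hi|/|M| = 5.007 cm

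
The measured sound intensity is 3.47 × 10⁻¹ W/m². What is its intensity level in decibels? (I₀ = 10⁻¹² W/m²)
β = 10·log₁₀(I/I₀) = 115.4 dB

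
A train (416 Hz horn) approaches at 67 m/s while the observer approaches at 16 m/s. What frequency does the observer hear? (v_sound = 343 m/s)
f_obs = f·(v + v_o)/(v − v_s) = 541.1 Hz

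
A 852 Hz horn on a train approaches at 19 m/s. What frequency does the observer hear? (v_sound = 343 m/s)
f_obs = f·v/(v − v_s) = 902 Hz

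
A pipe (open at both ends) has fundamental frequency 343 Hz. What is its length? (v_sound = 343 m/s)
L = v/(2f₁) = 0.5 m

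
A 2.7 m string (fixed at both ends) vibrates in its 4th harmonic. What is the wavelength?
λₙ = 2L/n = 1.35 m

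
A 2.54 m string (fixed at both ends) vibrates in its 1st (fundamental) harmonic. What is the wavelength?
λₙ = 2L/n = 5.08 m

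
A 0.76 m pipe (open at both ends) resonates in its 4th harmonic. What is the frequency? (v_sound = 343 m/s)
fₙ = nv/(2L) = 902.6 Hz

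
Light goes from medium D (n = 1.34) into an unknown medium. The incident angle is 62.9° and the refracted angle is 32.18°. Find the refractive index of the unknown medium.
n₂ = n₁·sin θ₁ / sin θ₂ = 2.24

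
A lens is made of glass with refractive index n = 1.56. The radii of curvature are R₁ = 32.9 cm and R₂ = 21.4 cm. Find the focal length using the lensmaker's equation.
1/f = (n − 1)(1/R₁ − 1/R₂) → f = -109.3 cm (diverging lens)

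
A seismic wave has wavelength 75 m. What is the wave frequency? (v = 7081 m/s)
f = v/λ = 94.41 Hz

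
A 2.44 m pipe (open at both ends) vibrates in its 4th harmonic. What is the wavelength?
λₙ = 2L/n = 1.22 m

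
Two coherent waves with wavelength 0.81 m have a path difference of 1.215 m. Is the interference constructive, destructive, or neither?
destructive — path difference = 1.5λ, an odd multiple of λ/2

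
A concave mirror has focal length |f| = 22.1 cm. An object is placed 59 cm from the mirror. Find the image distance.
f = +22.1 cm (concave); 1/di = 1/f − 1/do → di = 35.34 cm (real image, in front of mirror)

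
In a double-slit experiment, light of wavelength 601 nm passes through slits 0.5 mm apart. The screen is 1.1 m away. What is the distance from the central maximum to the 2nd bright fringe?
y = mλL/d = 2.644 mm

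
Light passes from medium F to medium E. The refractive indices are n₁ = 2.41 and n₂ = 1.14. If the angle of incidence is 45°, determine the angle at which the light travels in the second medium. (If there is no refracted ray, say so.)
sin θ₂ = (n₁/n₂)·sin θ₁ = 1.495 > 1, so there is no refracted ray — the light undergoes total internal reflection.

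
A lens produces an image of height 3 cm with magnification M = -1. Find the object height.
ho = |hi|/|M| = 3 cm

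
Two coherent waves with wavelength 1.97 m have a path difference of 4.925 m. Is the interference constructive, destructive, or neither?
destructive — path difference = 2.5λ, an odd multiple of λ/2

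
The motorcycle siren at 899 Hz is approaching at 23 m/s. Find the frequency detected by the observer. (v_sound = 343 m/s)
f_obs = f·v/(v − v_s) = 963.6 Hz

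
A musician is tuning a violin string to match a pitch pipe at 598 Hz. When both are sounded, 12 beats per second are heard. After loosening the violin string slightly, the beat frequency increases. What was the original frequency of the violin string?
586 Hz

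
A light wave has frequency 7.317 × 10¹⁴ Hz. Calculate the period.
T = 1/f = 1.367 × 10⁻¹⁵ s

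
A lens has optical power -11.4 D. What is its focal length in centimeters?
f = 1/P = -8.772 cm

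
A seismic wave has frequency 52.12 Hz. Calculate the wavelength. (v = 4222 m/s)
λ = v/f = 81.01 m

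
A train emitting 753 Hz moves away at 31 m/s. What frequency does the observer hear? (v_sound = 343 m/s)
f_obs = f·v/(v + v_s) = 690.6 Hz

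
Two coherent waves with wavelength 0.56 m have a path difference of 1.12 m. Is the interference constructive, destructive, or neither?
constructive — path difference = 2λ, a whole number of wavelengths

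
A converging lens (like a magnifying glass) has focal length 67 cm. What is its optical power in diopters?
P = 1/f = 1.493 D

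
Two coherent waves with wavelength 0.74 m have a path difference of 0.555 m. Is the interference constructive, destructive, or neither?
neither (partial) — path difference = 0.75λ, neither a whole number of wavelengths nor an odd multiple of λ/2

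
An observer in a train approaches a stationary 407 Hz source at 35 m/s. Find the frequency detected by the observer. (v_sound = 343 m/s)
f_obs = f·(v + v_o)/v = 448.5 Hz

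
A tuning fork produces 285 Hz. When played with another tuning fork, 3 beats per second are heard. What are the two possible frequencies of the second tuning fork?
f₂ = 285 ± 3 Hz → 288 Hz or 282 Hz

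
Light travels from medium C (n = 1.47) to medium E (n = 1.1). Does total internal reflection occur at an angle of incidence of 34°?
θc = arcsin(n₂/n₁) = 48.44°; 34° < θc, so no — the ray refracts.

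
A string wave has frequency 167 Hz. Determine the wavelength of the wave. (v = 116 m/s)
λ = v/f = 0.6946 m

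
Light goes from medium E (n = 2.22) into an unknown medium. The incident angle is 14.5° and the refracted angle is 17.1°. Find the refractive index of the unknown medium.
n₂ = n₁·sin θ₁ / sin θ₂ = 1.89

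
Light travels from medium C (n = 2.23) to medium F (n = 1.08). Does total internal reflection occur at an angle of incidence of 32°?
θc = arcsin(n₂/n₁) = 28.97°; 32° > θc, so yes — total internal reflection.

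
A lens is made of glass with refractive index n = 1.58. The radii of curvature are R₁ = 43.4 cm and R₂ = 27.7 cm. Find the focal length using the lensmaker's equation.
1/f = (n − 1)(1/R₁ − 1/R₂) → f = -132 cm (diverging lens)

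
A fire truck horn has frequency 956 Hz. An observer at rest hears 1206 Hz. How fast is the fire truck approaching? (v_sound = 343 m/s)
v_s = v·(1 − f/f_obs) = 71.1 m/s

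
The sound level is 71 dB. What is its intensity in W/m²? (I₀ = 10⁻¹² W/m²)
I = I₀·10^(β/10) = 1.26 × 10⁻⁵ W/m²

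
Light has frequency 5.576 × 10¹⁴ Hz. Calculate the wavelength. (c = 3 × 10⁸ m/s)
λ = c/f = 538 nm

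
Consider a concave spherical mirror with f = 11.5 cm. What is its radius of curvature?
R = 2|f| = 23 cm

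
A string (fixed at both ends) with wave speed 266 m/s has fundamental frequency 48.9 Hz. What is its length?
L = v/(2f₁) = 2.72 m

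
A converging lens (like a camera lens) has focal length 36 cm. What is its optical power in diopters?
P = 1/f = 2.778 D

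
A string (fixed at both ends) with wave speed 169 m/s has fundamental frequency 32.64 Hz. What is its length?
L = v/(2f₁) = 2.589 m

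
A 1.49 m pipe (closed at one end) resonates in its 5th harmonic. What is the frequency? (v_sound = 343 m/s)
fₙ = nv/(4L) = 287.8 Hz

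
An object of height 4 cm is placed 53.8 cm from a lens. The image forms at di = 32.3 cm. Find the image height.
hi = (-di/do) × ho = -2.401 cm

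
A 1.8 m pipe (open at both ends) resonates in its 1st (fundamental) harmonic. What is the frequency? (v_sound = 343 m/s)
fₙ = nv/(2L) = 95.28 Hz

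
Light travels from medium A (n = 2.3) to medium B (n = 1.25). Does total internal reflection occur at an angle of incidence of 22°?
θc = arcsin(n₂/n₁) = 32.92°; 22° < θc, so no — the ray refracts.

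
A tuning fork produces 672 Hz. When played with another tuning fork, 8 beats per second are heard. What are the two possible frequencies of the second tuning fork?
f₂ = 672 ± 8 Hz → 680 Hz or 664 Hz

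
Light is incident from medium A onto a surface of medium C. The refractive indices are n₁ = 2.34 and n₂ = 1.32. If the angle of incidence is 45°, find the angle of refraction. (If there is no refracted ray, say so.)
sin θ₂ = (n₁/n₂)·sin θ₁ = 1.254 > 1, so there is no refracted ray — the light undergoes total internal reflection.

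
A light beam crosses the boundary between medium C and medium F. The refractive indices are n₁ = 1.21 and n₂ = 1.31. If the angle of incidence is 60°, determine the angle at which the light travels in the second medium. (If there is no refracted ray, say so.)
sin θ₂ = (n₁/n₂)·sin θ₁ = 0.7999 → θ₂ = 53.12°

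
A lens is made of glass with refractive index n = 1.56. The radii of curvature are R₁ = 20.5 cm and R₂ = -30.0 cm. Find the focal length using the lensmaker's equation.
1/f = (n − 1)(1/R₁ − 1/R₂) → f = 21.75 cm (converging lens)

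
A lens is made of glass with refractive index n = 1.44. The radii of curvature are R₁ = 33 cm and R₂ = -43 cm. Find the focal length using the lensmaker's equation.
1/f = (n − 1)(1/R₁ − 1/R₂) → f = 42.43 cm (converging lens)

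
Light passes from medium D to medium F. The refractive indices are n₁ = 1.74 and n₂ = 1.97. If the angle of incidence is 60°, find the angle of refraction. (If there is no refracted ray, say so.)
sin θ₂ = (n₁/n₂)·sin θ₁ = 0.7649 → θ₂ = 49.9°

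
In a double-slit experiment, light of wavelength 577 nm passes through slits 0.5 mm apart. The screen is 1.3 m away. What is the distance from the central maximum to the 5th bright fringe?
y = mλL/d = 7.501 mm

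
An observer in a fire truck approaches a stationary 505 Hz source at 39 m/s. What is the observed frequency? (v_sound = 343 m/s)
f_obs = f·(v + v_o)/v = 562.4 Hz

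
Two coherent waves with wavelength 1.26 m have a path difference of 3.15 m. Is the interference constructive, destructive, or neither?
destructive — path difference = 2.5λ, an odd multiple of λ/2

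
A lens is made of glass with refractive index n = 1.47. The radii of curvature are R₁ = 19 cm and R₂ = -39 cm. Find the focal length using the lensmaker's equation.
1/f = (n − 1)(1/R₁ − 1/R₂) → f = 27.18 cm (converging lens)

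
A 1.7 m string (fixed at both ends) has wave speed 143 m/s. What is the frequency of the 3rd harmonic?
fₙ = nv/(2L) = 126.2 Hz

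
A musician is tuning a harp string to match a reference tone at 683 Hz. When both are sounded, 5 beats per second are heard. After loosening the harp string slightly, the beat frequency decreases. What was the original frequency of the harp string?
688 Hz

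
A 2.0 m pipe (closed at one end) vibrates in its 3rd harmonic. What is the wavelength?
λₙ = 4L/n = 2.667 m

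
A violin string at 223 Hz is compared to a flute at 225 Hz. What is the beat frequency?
2 Hz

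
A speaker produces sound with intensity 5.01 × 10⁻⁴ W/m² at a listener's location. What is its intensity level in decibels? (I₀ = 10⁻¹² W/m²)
β = 10·log₁₀(I/I₀) = 87 dB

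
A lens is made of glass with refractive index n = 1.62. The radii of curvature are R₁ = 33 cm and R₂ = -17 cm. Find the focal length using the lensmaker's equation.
1/f = (n − 1)(1/R₁ − 1/R₂) → f = 18.1 cm (converging lens)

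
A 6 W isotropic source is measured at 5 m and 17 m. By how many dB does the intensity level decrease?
Δβ = 20·log₁₀(r₂/r₁) = 10.63 dB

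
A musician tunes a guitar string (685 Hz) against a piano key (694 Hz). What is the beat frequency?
9 Hz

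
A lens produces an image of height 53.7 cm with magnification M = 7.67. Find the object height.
ho = |hi|/|M| = 7.001 cm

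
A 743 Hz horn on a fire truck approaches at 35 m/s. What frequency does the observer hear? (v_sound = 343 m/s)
f_obs = f·v/(v − v_s) = 827.4 Hz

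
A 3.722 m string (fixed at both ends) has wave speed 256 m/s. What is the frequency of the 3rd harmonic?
fₙ = nv/(2L) = 103.2 Hz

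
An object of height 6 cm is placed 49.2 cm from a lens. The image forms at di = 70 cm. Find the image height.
hi = (-di/do) × ho = -8.537 cm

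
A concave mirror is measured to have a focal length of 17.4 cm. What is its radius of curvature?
R = 2|f| = 34.8 cm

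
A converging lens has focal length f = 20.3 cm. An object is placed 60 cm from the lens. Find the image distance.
1/di = 1/f − 1/do → di = 30.68 cm (real image)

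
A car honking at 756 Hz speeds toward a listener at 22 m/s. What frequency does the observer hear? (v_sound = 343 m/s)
f_obs = f·v/(v − v_s) = 807.8 Hz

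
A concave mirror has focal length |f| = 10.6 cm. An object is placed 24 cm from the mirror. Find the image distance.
f = +10.6 cm (concave); 1/di = 1/f − 1/do → di = 18.99 cm (real image, in front of mirror)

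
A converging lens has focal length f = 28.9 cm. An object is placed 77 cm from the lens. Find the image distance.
1/di = 1/f − 1/do → di = 46.26 cm (real image)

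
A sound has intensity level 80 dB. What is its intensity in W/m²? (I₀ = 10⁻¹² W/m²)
I = I₀·10^(β/10) = 1.00 × 10⁻⁴ W/m²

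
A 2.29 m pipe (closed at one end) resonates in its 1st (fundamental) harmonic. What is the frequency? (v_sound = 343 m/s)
fₙ = nv/(4L) = 37.45 Hz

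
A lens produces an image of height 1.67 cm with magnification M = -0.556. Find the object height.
ho = |hi|/|M| = 3.004 cm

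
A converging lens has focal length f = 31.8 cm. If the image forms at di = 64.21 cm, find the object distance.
1/do = 1/f − 1/di → do = 63 cm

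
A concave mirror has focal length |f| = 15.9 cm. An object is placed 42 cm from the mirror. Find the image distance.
f = +15.9 cm (concave); 1/di = 1/f − 1/do → di = 25.59 cm (real image, in front of mirror)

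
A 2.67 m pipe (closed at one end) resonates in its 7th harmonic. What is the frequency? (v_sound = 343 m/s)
fₙ = nv/(4L) = 224.8 Hz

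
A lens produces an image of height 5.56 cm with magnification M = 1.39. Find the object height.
ho = |hi|/|M| = 4 cm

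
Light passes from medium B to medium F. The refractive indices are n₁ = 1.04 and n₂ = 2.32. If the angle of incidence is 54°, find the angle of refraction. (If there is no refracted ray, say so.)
sin θ₂ = (n₁/n₂)·sin θ₁ = 0.3627 → θ₂ = 21.26°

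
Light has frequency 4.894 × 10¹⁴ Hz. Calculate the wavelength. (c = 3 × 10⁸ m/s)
λ = c/f = 613 nm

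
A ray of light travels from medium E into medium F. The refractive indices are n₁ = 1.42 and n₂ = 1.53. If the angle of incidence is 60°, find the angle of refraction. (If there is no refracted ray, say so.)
sin θ₂ = (n₁/n₂)·sin θ₁ = 0.8038 → θ₂ = 53.49°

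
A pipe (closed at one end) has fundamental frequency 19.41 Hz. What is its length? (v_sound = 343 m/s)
L = v/(4f₁) = 4.418 m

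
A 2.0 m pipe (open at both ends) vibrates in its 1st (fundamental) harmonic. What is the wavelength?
λₙ = 2L/n = 4 m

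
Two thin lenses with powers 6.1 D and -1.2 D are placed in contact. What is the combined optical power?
P_total = P₁ + P₂ = 4.9 D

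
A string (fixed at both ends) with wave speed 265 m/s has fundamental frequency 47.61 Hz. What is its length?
L = v/(2f₁) = 2.783 m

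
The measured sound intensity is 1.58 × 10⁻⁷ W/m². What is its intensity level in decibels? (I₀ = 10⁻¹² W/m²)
β = 10·log₁₀(I/I₀) = 51.99 dB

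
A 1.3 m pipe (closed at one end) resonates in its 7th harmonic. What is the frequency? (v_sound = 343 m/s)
fₙ = nv/(4L) = 461.7 Hz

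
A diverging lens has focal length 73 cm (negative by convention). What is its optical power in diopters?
P = 1/f = -1.37 D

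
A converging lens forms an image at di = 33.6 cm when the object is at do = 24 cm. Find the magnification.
M = −di/do = -1.4 (inverted image)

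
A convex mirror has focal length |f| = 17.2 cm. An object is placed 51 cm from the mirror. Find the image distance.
f = −17.2 cm (convex); 1/di = 1/f − 1/do → di = -12.86 cm (virtual image, behind mirror)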